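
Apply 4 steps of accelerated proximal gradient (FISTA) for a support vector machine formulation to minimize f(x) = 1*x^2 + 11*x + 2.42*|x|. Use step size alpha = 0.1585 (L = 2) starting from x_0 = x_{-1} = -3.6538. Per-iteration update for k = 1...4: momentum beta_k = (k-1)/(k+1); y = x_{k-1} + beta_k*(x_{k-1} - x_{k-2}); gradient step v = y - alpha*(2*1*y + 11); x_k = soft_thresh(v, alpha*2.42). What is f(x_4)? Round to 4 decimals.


FISTA on f(x) = 1*x^2 + 11*x + 2.42*|x|
L = 2, alpha = 0.1585
Iteration 1: beta = 0.0, y = -3.6538 + 0.0*(-3.6538 + 3.6538) = -3.6538
  grad(y) = 3.6924, v = y - alpha*grad = -4.239
  prox(v) = soft_thresh(-4.239, 0.3836) = -3.8555
Iteration 2: beta = 0.3333, y = -3.8555 + 0.3333*(-3.8555 + 3.6538) = -3.9227
  grad(y) = 3.1546, v = y - alpha*grad = -4.4227
  prox(v) = soft_thresh(-4.4227, 0.3836) = -4.0391
Iteration 3: beta = 0.5, y = -4.0391 + 0.5*(-4.0391 + 3.8555) = -4.131
  grad(y) = 2.7381, v = y - alpha*grad = -4.5649
  prox(v) = soft_thresh(-4.5649, 0.3836) = -4.1814
Iteration 4: beta = 0.6, y = -4.1814 + 0.6*(-4.1814 + 4.0391) = -4.2667
  grad(y) = 2.4666, v = y - alpha*grad = -4.6577
  prox(v) = soft_thresh(-4.6577, 0.3836) = -4.2741
f(x_4) = 1*(-4.2741)^2 + 11*(-4.2741) + 2.42*|-4.2741| = -18.4038


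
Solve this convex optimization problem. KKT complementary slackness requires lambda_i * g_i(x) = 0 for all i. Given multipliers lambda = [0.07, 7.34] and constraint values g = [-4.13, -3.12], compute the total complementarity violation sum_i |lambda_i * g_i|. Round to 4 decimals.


KKT complementary slackness check:
lambda_1 * g_1 = 0.07 * -4.13 = -0.2891
lambda_2 * g_2 = 7.34 * -3.12 = -22.9008
Total violation = 0.2891 + 22.9008 = 23.1899


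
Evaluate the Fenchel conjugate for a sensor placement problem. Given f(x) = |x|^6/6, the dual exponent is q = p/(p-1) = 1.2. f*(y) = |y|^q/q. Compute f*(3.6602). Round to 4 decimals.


The conjugate exponent q satisfies 1/p + 1/q = 1.
p = 6, so q = 6/(6 - 1) = 1.2
|y|^q = 3.6602^1.2 = 4.7447
f*(3.6602) = 4.7447 / 1.2 = 3.9539


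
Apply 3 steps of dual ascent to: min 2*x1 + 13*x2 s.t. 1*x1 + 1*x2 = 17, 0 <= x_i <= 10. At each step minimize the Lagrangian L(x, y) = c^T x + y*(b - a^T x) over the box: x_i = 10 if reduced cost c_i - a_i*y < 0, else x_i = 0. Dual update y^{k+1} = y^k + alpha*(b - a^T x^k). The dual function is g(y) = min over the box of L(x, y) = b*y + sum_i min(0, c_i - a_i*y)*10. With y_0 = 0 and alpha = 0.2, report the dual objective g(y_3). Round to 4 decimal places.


Dual ascent for LP: min 2*x1 + 13*x2, 1*x1 + 1*x2 = 17, 0 <= x_i <= 10
Step 1: y^k = 0.0, reduced costs: (2.0, 13.0)
  x^k = (0.0, 0.0), subgradient = b - a^T x = 17.0
  y^{k+1} = 0.0 + 0.2*17.0 = 3.4
Step 2: y^k = 3.4, reduced costs: (-1.4, 9.6)
  x^k = (10.0, 0.0), subgradient = b - a^T x = 7.0
  y^{k+1} = 3.4 + 0.2*7.0 = 4.8
Step 3: y^k = 4.8, reduced costs: (-2.8, 8.2)
  x^k = (10.0, 0.0), subgradient = b - a^T x = 7.0
  y^{k+1} = 4.8 + 0.2*7.0 = 6.2
Dual objective at y_3 = 6.2: reduced costs (-4.2, 6.8), box minimizer x = (10.0, 0.0)
g(y_3) = b*y + (c1 - a1*y)*x1 + (c2 - a2*y)*x2 = 17*6.2 + (-4.2)*10.0 + 6.8*0.0 = 105.4 - 42.0 + 0.0 = 63.4


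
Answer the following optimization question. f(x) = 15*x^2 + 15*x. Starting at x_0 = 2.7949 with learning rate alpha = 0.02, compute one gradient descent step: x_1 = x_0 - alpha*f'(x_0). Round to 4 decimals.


We compute the gradient at x_0 and apply the update.
f'(x) = 30*x + 15
f'(2.7949) = 30*2.7949 + 15 = 98.847
x_1 = 2.7949 - 0.02*98.847 = 0.818


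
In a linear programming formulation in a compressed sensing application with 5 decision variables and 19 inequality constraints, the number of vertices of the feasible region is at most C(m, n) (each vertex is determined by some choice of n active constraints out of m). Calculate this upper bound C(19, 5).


Each vertex corresponds to some choice of n active constraints out of m, so the number of vertices is at most C(m, n) = m! / (n!(m-n)!).
m = 19, n = 5
Numerator: 19 * 18 * 17 * 16 * 15
Denominator: 5! = 120
C(19, 5) = 11628


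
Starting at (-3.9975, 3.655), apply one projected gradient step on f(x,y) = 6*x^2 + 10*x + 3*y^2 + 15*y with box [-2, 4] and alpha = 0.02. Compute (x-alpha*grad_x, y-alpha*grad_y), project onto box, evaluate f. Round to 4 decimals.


Step 1: Compute gradient at (-3.9975, 3.655).
grad_x = 2*6*-3.9975 + 10 = -37.97
grad_y = 2*3*3.655 + 15 = 36.93
Step 2: Gradient step.
x_raw = -3.9975 - 0.02*-37.97 = -3.2381
y_raw = 3.655 - 0.02*36.93 = 2.9164
Step 3: Project onto [-2, 4].
x_proj = clip(-3.2381) = -2.0
y_proj = clip(2.9164) = 2.9164
Step 4: Evaluate f.
f(-2.0, 2.9164) = 73.2622


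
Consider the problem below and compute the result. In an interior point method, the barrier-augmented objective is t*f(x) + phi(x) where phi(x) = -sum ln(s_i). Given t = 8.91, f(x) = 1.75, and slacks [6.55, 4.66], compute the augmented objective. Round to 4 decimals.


Step 1: Compute log-barrier.
ln values: [1.8795, 1.539]
phi = -(1.8795 + 1.539) = -3.4185
Step 2: Compute augmented objective.
t*f(x) = 8.91*1.75 = 15.5925
Total = 15.5925 - 3.4185 = 12.174


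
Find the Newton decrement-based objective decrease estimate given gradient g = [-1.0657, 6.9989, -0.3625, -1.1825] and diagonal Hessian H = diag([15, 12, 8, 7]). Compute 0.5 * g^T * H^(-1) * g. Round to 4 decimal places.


Step 1: H is diagonal, so H^(-1) * g = [-0.071, 0.5832, -0.0453, -0.1689].
Step 2: g^T H^(-1) g = sum_i g_i^2 / H_ii
  = (-1.0657)^2/15 + (6.9989)^2/12 + (-0.3625)^2/8 + (-1.1825)^2/7
  = 0.0757 + 4.0821 + 0.0164 + 0.1998 = 4.3739
Step 3: Objective decrease = 0.5 * g^T H^(-1) g = 2.187


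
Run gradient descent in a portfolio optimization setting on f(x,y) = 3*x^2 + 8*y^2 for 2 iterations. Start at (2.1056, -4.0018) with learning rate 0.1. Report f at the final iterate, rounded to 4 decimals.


Gradient descent on f(x,y) = 3*x^2 + 8*y^2.
Starting point: (2.1056, -4.0018), alpha = 0.1
Step 1: grad_x = 2*3*2.1056 = 12.6336, grad_y = 2*8*-4.0018 = -64.0288
  x_1 = 2.1056 - 0.1*12.6336 = 0.8422
  y_1 = -4.0018 - 0.1*-64.0288 = 2.4011
Step 2: grad_x = 2*3*0.8422 = 5.0534, grad_y = 2*8*2.4011 = 38.4173
  x_2 = 0.8422 - 0.1*5.0534 = 0.3369
  y_2 = 2.4011 - 0.1*38.4173 = -1.4406
f(0.3369, -1.4406) = 3*0.3369^2 + 8*(-1.4406)^2 = 16.9442


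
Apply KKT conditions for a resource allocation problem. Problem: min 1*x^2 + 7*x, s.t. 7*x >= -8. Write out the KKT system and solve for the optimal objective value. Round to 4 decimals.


Step 1: Try lambda = 0 (constraint inactive).
x_unc = -7/(2*1) = -3.5
Check: 7*-3.5 = -24.5 < -8 -- violated!
Step 2: Constraint must be active: 7*x = -8
x* = -8/7 = -1.1429 (rounded; the exact value -8/7 is used below)
lambda = (2*1*(-8/7) + 7)/7 = 0.6735
Step 3: Compute optimal value.
f(x*) = 1*(-8/7)^2 + 7*(-8/7) = -6.6939


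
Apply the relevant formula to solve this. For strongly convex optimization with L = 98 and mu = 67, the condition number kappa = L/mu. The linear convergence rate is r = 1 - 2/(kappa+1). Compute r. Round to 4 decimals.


Step 1: Compute the condition number.
kappa = L/mu = 98/67 = 1.4627
Step 2: Compute the convergence rate.
r = 1 - 2/(kappa + 1) = 1 - 2*mu/(L + mu) = (L - mu)/(L + mu) = 31/165 = 0.1879


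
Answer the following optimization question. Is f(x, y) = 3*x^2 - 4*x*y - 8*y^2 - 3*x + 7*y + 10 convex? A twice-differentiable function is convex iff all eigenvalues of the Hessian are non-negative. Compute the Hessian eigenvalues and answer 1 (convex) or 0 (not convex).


The Hessian of f(x,y) = 3*x^2 - 4*x*y - 8*y^2 - 3*x + 7*y + 10 is:
H = [[6, -4], [-4, -16]]
Trace = 6 - 16 = -10
Determinant = 6*-16 - (-4)^2 = -112
Discriminant = (-10)^2 - 4*-112 = 548.0
Eigenvalues: lambda_1 = -16.7047, lambda_2 = 6.7047
The function is not convex.

0


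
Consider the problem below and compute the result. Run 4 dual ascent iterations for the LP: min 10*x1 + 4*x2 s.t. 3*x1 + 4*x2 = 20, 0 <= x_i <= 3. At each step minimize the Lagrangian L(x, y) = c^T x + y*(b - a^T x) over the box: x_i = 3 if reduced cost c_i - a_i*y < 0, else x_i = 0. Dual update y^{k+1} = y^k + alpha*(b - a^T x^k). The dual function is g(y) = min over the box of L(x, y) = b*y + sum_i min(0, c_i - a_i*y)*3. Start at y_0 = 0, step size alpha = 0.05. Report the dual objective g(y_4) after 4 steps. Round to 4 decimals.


Dual ascent for LP: min 10*x1 + 4*x2, 3*x1 + 4*x2 = 20, 0 <= x_i <= 3
Step 1: y^k = 0.0, reduced costs: (10.0, 4.0)
  x^k = (0.0, 0.0), subgradient = b - a^T x = 20.0
  y^{k+1} = 0.0 + 0.05*20.0 = 1.0
Step 2: y^k = 1.0, reduced costs: (7.0, 0.0)
  x^k = (0.0, 0.0), subgradient = b - a^T x = 20.0
  y^{k+1} = 1.0 + 0.05*20.0 = 2.0
Step 3: y^k = 2.0, reduced costs: (4.0, -4.0)
  x^k = (0.0, 3.0), subgradient = b - a^T x = 8.0
  y^{k+1} = 2.0 + 0.05*8.0 = 2.4
Step 4: y^k = 2.4, reduced costs: (2.8, -5.6)
  x^k = (0.0, 3.0), subgradient = b - a^T x = 8.0
  y^{k+1} = 2.4 + 0.05*8.0 = 2.8
Dual objective at y_4 = 2.8: reduced costs (1.6, -7.2), box minimizer x = (0.0, 3.0)
g(y_4) = b*y + (c1 - a1*y)*x1 + (c2 - a2*y)*x2 = 20*2.8 + 1.6*0.0 + (-7.2)*3.0 = 56.0 + 0.0 - 21.6 = 34.4


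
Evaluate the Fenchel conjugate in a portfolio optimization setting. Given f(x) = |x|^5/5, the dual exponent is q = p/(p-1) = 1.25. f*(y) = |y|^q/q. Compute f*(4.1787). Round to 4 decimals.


The conjugate exponent q satisfies 1/p + 1/q = 1.
p = 5, so q = 5/(5 - 1) = 1.25
|y|^q = 4.1787^1.25 = 5.9745
f*(4.1787) = 5.9745 / 1.25 = 4.7796


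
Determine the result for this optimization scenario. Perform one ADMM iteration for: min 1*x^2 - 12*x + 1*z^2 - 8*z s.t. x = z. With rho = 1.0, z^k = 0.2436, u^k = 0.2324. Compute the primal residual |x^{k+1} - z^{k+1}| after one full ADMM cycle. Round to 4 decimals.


ADMM iteration with rho = 1.0, z^k = 0.2436, u^k = 0.2324
Step 1: x-update.
Minimize 1*x^2 - 12*x + (1.0/2)*(x - 0.2436 + 0.2324)^2
FOC: (2*1 + 1.0)*x = 12 + 1.0*(0.2436 - 0.2324)
x^{k+1} = 4.0037
Step 2: z-update.
Minimize 1*z^2 - 8*z + (1.0/2)*(4.0037 - z + 0.2324)^2
FOC: (2*1 + 1.0)*z = 8 + 1.0*(4.0037 + 0.2324)
z^{k+1} = 4.0787
Step 3: u-update.
u^{k+1} = 0.2324 + 4.0037 - 4.0787 = 0.1574
Step 4: Primal residual = |4.0037 - 4.0787| = 0.075


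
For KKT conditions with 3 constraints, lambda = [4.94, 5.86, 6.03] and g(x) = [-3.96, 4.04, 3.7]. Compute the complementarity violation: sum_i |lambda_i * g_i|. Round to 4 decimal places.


KKT complementary slackness check:
lambda_1 * g_1 = 4.94 * -3.96 = -19.5624
lambda_2 * g_2 = 5.86 * 4.04 = 23.6744
lambda_3 * g_3 = 6.03 * 3.7 = 22.311
Total violation = 19.5624 + 23.6744 + 22.311 = 65.5478


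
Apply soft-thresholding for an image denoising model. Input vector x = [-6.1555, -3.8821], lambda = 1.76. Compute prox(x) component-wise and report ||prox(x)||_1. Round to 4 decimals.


Soft-thresholding with lambda = 1.76:
prox(-6.1555) = sign(-6.1555)*max(|-6.1555| - 1.76, 0) = -4.3955
prox(-3.8821) = sign(-3.8821)*max(|-3.8821| - 1.76, 0) = -2.1221
prox(x) = [-4.3955, -2.1221]
||prox(x)||_1 = 4.3955 + 2.1221 = 6.5176


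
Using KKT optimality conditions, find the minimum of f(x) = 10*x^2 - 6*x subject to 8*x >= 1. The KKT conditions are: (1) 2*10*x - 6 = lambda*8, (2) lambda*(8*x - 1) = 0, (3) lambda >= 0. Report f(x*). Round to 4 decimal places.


Step 1: Try lambda = 0 (constraint inactive).
Stationarity: 2*10*x - 6 = 0
x* = 6/(2*10) = 0.3
Check constraint: 8*0.3 = 2.4 >= 1 -- satisfied.
Step 2: Compute optimal value.
f(x*) = 10*0.3^2 - 6*0.3 = -0.9


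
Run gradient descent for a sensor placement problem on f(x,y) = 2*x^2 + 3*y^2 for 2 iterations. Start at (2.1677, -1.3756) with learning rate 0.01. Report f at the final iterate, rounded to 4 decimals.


Gradient descent on f(x,y) = 2*x^2 + 3*y^2.
Starting point: (2.1677, -1.3756), alpha = 0.01
Step 1: grad_x = 2*2*2.1677 = 8.6708, grad_y = 2*3*-1.3756 = -8.2536
  x_1 = 2.1677 - 0.01*8.6708 = 2.081
  y_1 = -1.3756 - 0.01*-8.2536 = -1.2931
Step 2: grad_x = 2*2*2.081 = 8.324, grad_y = 2*3*-1.2931 = -7.7584
  x_2 = 2.081 - 0.01*8.324 = 1.9978
  y_2 = -1.2931 - 0.01*-7.7584 = -1.2155
f(1.9978, -1.2155) = 2*1.9978^2 + 3*(-1.2155)^2 = 12.4142


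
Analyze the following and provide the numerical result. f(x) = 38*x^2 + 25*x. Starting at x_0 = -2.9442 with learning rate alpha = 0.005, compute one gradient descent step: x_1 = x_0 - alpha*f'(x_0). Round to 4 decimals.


We compute the gradient at x_0 and apply the update.
f'(x) = 76*x + 25
f'(-2.9442) = 76*-2.9442 + 25 = -198.7592
x_1 = -2.9442 - 0.005*-198.7592 = -1.9504


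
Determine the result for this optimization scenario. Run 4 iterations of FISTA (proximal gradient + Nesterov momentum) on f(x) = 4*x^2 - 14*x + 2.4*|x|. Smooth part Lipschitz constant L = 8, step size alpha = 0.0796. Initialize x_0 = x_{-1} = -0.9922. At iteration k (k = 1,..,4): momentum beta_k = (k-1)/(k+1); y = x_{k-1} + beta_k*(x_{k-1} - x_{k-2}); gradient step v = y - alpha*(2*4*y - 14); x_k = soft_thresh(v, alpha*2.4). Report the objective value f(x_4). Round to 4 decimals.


FISTA on f(x) = 4*x^2 - 14*x + 2.4*|x|
L = 8, alpha = 0.0796
Iteration 1: beta = 0.0, y = -0.9922 + 0.0*(-0.9922 + 0.9922) = -0.9922
  grad(y) = -21.9376, v = y - alpha*grad = 0.754
  prox(v) = soft_thresh(0.754, 0.191) = 0.563
Iteration 2: beta = 0.3333, y = 0.563 + 0.3333*(0.563 + 0.9922) = 1.0814
  grad(y) = -5.3489, v = y - alpha*grad = 1.5072
  prox(v) = soft_thresh(1.5072, 0.191) = 1.3161
Iteration 3: beta = 0.5, y = 1.3161 + 0.5*(1.3161 - 0.563) = 1.6927
  grad(y) = -0.4585, v = y - alpha*grad = 1.7292
  prox(v) = soft_thresh(1.7292, 0.191) = 1.5381
Iteration 4: beta = 0.6, y = 1.5381 + 0.6*(1.5381 - 1.3161) = 1.6714
  grad(y) = -0.6291, v = y - alpha*grad = 1.7214
  prox(v) = soft_thresh(1.7214, 0.191) = 1.5304
f(x_4) = 4*1.5304^2 - 14*1.5304 + 2.4*|1.5304| = -8.3841


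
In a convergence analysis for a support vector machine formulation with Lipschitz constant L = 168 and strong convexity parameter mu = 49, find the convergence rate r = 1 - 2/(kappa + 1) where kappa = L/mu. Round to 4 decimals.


Step 1: Compute the condition number.
kappa = L/mu = 168/49 = 3.4286
Step 2: Compute the convergence rate.
r = 1 - 2/(kappa + 1) = 1 - 2*mu/(L + mu) = (L - mu)/(L + mu) = 119/217 = 0.5484


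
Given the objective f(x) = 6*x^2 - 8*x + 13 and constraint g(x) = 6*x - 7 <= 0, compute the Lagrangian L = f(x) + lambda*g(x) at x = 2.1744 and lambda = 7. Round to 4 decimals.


Step 1: Evaluate f(x).
f(2.1744) = 6*2.1744^2 - 8*2.1744 + 13 = 23.9729
Step 2: Evaluate g(x).
g(2.1744) = 6*2.1744 - 7 = 6.0464
Step 3: Compute Lagrangian.
L = 23.9729 + 7*6.0464 = 66.2977


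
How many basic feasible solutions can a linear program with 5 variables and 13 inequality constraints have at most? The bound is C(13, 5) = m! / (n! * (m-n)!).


Each vertex corresponds to some choice of n active constraints out of m, so the number of vertices is at most C(m, n) = m! / (n!(m-n)!).
m = 13, n = 5
Numerator: 13 * 12 * 11 * 10 * 9
Denominator: 5! = 120
C(13, 5) = 1287


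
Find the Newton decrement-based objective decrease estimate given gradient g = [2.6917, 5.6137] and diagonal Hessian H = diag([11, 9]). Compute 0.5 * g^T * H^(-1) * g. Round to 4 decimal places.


Step 1: H is diagonal, so H^(-1) * g = [0.2447, 0.6237].
Step 2: g^T H^(-1) g = sum_i g_i^2 / H_ii
  = (2.6917)^2/11 + (5.6137)^2/9
  = 0.6587 + 3.5015 = 4.1602
Step 3: Objective decrease = 0.5 * g^T H^(-1) g = 2.0801


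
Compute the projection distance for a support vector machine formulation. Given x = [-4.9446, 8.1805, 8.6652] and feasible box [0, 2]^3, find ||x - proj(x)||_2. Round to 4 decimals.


Project each component onto [0, 2].
clip(-4.9446) = 0.0, clip(8.1805) = 2.0, clip(8.6652) = 2.0
Projection = [0.0, 2.0, 2.0]
Squared diffs: [24.4491, 38.1986, 44.4249]
Distance = sqrt(107.0726) = 10.3476


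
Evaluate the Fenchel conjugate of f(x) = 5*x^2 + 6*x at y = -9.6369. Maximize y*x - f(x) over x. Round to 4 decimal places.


f*(y) = sup_x {y*x - a*x^2 - b*x} = sup_x {(y-b)*x - a*x^2}
FOC: (y - b) - 2a*x = 0 => x* = (y - b)/(2a)
x* = (-9.6369 - 6)/(2*5) = -1.5637
f*(-9.6369) = (y-b)^2/(4a) = (-9.6369 - 6)^2/(4*5)
= 244.5126/20 = 12.2256


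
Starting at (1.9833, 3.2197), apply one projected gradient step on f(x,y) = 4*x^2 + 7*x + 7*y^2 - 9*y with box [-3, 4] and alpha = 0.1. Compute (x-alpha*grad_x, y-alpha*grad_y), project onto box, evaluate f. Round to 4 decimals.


Step 1: Compute gradient at (1.9833, 3.2197).
grad_x = 2*4*1.9833 + 7 = 22.8664
grad_y = 2*7*3.2197 - 9 = 36.0758
Step 2: Gradient step.
x_raw = 1.9833 - 0.1*22.8664 = -0.3033
y_raw = 3.2197 - 0.1*36.0758 = -0.3879
Step 3: Project onto [-3, 4].
x_proj = clip(-0.3033) = -0.3033
y_proj = clip(-0.3879) = -0.3879
Step 4: Evaluate f.
f(-0.3033, -0.3879) = 2.7888


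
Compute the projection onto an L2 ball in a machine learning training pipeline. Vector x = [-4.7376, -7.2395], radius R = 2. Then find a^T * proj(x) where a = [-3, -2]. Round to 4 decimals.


Step 1: Compute ||x|| (intermediates to 6 decimals).
||x|| = sqrt((-4.7376)^2 + (-7.2395)^2) = 8.651891
Step 2: Project.
Since ||x|| > R, scale = R/||x|| = 2/8.651891 = 0.231163, proj(x) = scale * x
proj(x) = [-1.095158, -1.673505]
Step 3: Dot product.
a^T * proj(x) = -3*(-1.095158) - 2*(-1.673505) = 6.6325


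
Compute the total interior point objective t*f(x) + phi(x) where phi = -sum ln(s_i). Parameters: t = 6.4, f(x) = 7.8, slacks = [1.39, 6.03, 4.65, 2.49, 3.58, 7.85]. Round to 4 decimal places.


Step 1: Compute log-barrier.
ln values: [0.3293, 1.7967, 1.5369, 0.9123, 1.2754, 2.0605]
phi = -(0.3293 + 1.7967 + 1.5369 + 0.9123 + 1.2754 + 2.0605) = -7.9111
Step 2: Compute augmented objective.
t*f(x) = 6.4*7.8 = 49.92
Total = 49.92 - 7.9111 = 42.0089


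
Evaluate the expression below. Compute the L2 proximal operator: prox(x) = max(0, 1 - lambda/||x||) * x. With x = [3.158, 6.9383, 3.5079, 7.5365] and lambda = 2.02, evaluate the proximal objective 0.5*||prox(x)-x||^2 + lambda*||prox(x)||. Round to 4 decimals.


Step 1: Compute ||x||.
||x|| = 11.2791
Step 2: Compute scaling factor.
scale = max(0, 1 - 2.02/11.2791) = 0.8209
Step 3: prox(x) = [2.5924, 5.6957, 2.8797, 6.1868]
||prox(x)|| = 9.2591
Step 4: Proximal objective.
0.5*||prox-x||^2 = 2.0402
lambda*||prox|| = 18.7034
Total = 20.7435


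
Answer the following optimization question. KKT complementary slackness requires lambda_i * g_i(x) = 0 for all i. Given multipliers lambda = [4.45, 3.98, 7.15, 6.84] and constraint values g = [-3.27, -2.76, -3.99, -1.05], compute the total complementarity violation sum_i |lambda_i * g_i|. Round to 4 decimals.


KKT complementary slackness check:
lambda_1 * g_1 = 4.45 * -3.27 = -14.5515
lambda_2 * g_2 = 3.98 * -2.76 = -10.9848
lambda_3 * g_3 = 7.15 * -3.99 = -28.5285
lambda_4 * g_4 = 6.84 * -1.05 = -7.182
Total violation = 14.5515 + 10.9848 + 28.5285 + 7.182 = 61.2468


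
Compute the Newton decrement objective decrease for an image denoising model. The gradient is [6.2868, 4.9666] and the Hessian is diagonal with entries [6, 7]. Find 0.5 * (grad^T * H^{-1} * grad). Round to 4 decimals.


Step 1: H is diagonal, so H^(-1) * g = [1.0478, 0.7095].
Step 2: g^T H^(-1) g = sum_i g_i^2 / H_ii
  = (6.2868)^2/6 + (4.9666)^2/7
  = 6.5873 + 3.5239 = 10.1112
Step 3: Objective decrease = 0.5 * g^T H^(-1) g = 5.0556


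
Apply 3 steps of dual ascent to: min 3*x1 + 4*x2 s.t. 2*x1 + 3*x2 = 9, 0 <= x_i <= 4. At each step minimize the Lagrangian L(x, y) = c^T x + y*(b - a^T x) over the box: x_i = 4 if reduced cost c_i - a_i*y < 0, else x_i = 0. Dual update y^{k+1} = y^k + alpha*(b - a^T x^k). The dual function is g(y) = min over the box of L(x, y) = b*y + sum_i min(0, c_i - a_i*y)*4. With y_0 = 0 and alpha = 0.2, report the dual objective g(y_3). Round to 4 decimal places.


Dual ascent for LP: min 3*x1 + 4*x2, 2*x1 + 3*x2 = 9, 0 <= x_i <= 4
Step 1: y^k = 0.0, reduced costs: (3.0, 4.0)
  x^k = (0.0, 0.0), subgradient = b - a^T x = 9.0
  y^{k+1} = 0.0 + 0.2*9.0 = 1.8
Step 2: y^k = 1.8, reduced costs: (-0.6, -1.4)
  x^k = (4.0, 4.0), subgradient = b - a^T x = -11.0
  y^{k+1} = 1.8 + 0.2*-11.0 = -0.4
Step 3: y^k = -0.4, reduced costs: (3.8, 5.2)
  x^k = (0.0, 0.0), subgradient = b - a^T x = 9.0
  y^{k+1} = -0.4 + 0.2*9.0 = 1.4
Dual objective at y_3 = 1.4: reduced costs (0.2, -0.2), box minimizer x = (0.0, 4.0)
g(y_3) = b*y + (c1 - a1*y)*x1 + (c2 - a2*y)*x2 = 9*1.4 + 0.2*0.0 + (-0.2)*4.0 = 12.6 + 0.0 - 0.8 = 11.8


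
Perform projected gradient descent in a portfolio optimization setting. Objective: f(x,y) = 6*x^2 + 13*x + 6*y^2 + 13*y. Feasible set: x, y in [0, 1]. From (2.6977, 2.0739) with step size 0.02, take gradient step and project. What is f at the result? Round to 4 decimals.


Step 1: Compute gradient at (2.6977, 2.0739).
grad_x = 2*6*2.6977 + 13 = 45.3724
grad_y = 2*6*2.0739 + 13 = 37.8868
Step 2: Gradient step.
x_raw = 2.6977 - 0.02*45.3724 = 1.7903
y_raw = 2.0739 - 0.02*37.8868 = 1.3162
Step 3: Project onto [0, 1].
x_proj = clip(1.7903) = 1.0
y_proj = clip(1.3162) = 1.0
Step 4: Evaluate f.
f(1.0, 1.0) = 38.0


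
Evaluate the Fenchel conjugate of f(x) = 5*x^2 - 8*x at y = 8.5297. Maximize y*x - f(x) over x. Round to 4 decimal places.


f*(y) = sup_x {y*x - a*x^2 - b*x} = sup_x {(y-b)*x - a*x^2}
FOC: (y - b) - 2a*x = 0 => x* = (y - b)/(2a)
x* = (8.5297 + 8)/(2*5) = 1.653
f*(8.5297) = (y-b)^2/(4a) = (8.5297 + 8)^2/(4*5)
= 273.231/20 = 13.6615


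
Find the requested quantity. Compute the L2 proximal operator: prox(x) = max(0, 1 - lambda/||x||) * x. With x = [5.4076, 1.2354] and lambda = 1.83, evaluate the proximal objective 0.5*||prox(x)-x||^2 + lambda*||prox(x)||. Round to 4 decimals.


Step 1: Compute ||x||.
||x|| = 5.5469
Step 2: Compute scaling factor.
scale = max(0, 1 - 1.83/5.5469) = 0.6701
Step 3: prox(x) = [3.6236, 0.8278]
||prox(x)|| = 3.7169
Step 4: Proximal objective.
0.5*||prox-x||^2 = 1.6745
lambda*||prox|| = 6.8019
Total = 8.4764


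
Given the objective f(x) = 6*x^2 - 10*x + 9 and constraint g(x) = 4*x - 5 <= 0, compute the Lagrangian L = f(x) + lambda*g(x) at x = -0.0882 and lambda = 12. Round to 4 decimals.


Step 1: Evaluate f(x).
f(-0.0882) = 6*(-0.0882)^2 - 10*(-0.0882) + 9 = 9.9287
Step 2: Evaluate g(x).
g(-0.0882) = 4*-0.0882 - 5 = -5.3528
Step 3: Compute Lagrangian.
L = 9.9287 + 12*-5.3528 = -54.3049


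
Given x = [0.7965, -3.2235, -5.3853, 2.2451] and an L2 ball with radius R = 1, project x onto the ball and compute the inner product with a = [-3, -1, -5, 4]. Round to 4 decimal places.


Step 1: Compute ||x|| (intermediates to 6 decimals).
||x|| = sqrt(0.7965^2 + (-3.2235)^2 + (-5.3853)^2 + 2.2451^2) = 6.713218
Step 2: Project.
Since ||x|| > R, scale = R/||x|| = 1/6.713218 = 0.14896, proj(x) = scale * x
proj(x) = [0.118647, -0.480173, -0.802194, 0.33443]
Step 3: Dot product.
a^T * proj(x) = -3*0.118647 - 1*(-0.480173) - 5*(-0.802194) + 4*0.33443 = 5.4729


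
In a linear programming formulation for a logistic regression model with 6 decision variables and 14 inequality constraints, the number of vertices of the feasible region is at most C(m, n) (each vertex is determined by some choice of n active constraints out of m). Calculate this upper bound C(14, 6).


Each vertex corresponds to some choice of n active constraints out of m, so the number of vertices is at most C(m, n) = m! / (n!(m-n)!).
m = 14, n = 6
Numerator: 14 * 13 * 12 * 11 * 10 * 9
Denominator: 6! = 720
C(14, 6) = 3003


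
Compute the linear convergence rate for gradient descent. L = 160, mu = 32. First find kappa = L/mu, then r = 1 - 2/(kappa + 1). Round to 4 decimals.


Step 1: Compute the condition number.
kappa = L/mu = 160/32 = 5.0
Step 2: Compute the convergence rate.
r = 1 - 2/(kappa + 1) = 1 - 2*mu/(L + mu) = (L - mu)/(L + mu) = 128/192 = 0.6667


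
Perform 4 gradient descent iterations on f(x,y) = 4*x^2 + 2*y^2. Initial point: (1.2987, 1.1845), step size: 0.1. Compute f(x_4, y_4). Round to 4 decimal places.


Gradient descent on f(x,y) = 4*x^2 + 2*y^2.
Starting point: (1.2987, 1.1845), alpha = 0.1
Step 1: grad_x = 2*4*1.2987 = 10.3896, grad_y = 2*2*1.1845 = 4.738
  x_1 = 1.2987 - 0.1*10.3896 = 0.2597
  y_1 = 1.1845 - 0.1*4.738 = 0.7107
Step 2: grad_x = 2*4*0.2597 = 2.0779, grad_y = 2*2*0.7107 = 2.8428
  x_2 = 0.2597 - 0.1*2.0779 = 0.0519
  y_2 = 0.7107 - 0.1*2.8428 = 0.4264
Step 3: grad_x = 2*4*0.0519 = 0.4156, grad_y = 2*2*0.4264 = 1.7057
  x_3 = 0.0519 - 0.1*0.4156 = 0.0104
  y_3 = 0.4264 - 0.1*1.7057 = 0.2559
Step 4: grad_x = 2*4*0.0104 = 0.0831, grad_y = 2*2*0.2559 = 1.0234
  x_4 = 0.0104 - 0.1*0.0831 = 0.0021
  y_4 = 0.2559 - 0.1*1.0234 = 0.1535
f(0.0021, 0.1535) = 4*0.0021^2 + 2*0.1535^2 = 0.0471


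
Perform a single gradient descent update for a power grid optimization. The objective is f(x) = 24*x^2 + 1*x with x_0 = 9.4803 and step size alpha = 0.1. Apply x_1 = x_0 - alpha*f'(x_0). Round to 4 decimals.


We compute the gradient at x_0 and apply the update.
f'(x) = 48*x + 1
f'(9.4803) = 48*9.4803 + 1 = 456.0544
x_1 = 9.4803 - 0.1*456.0544 = -36.1251


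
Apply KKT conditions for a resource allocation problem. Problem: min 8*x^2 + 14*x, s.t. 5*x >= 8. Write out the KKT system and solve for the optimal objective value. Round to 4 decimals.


Step 1: Try lambda = 0 (constraint inactive).
x_unc = -14/(2*8) = -0.875
Check: 5*-0.875 = -4.375 < 8 -- violated!
Step 2: Constraint must be active: 5*x = 8
x* = 8/5 = 1.6
lambda = (2*8*1.6 + 14)/5 = 7.92
Step 3: Compute optimal value.
f(x*) = 8*1.6^2 + 14*1.6 = 42.88


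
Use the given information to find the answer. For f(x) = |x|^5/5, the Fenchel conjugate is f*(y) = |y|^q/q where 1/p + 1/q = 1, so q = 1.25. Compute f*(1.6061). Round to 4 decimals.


The conjugate exponent q satisfies 1/p + 1/q = 1.
p = 5, so q = 5/(5 - 1) = 1.25
|y|^q = 1.6061^1.25 = 1.8081
f*(1.6061) = 1.8081 / 1.25 = 1.4465


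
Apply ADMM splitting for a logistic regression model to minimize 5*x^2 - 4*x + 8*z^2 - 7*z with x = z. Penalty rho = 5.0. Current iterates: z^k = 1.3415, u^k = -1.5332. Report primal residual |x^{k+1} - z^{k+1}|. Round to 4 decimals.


ADMM iteration with rho = 5.0, z^k = 1.3415, u^k = -1.5332
Step 1: x-update.
Minimize 5*x^2 - 4*x + (5.0/2)*(x - 1.3415 - 1.5332)^2
FOC: (2*5 + 5.0)*x = 4 + 5.0*(1.3415 + 1.5332)
x^{k+1} = 1.2249
Step 2: z-update.
Minimize 8*z^2 - 7*z + (5.0/2)*(1.2249 - z - 1.5332)^2
FOC: (2*8 + 5.0)*z = 7 + 5.0*(1.2249 - 1.5332)
z^{k+1} = 0.2599
Step 3: u-update.
u^{k+1} = -1.5332 + 1.2249 - 0.2599 = -0.5682
Step 4: Primal residual = |1.2249 - 0.2599| = 0.965


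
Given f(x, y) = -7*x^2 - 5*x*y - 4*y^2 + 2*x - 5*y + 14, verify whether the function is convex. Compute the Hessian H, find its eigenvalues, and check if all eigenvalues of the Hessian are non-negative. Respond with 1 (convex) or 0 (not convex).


The Hessian of f(x,y) = -7*x^2 - 5*x*y - 4*y^2 + 2*x - 5*y + 14 is:
H = [[-14, -5], [-5, -8]]
Trace = -14 - 8 = -22
Determinant = -14*-8 - (-5)^2 = 87
Discriminant = (-22)^2 - 4*87 = 136.0
Eigenvalues: lambda_1 = -16.831, lambda_2 = -5.169
The function is not convex.

0


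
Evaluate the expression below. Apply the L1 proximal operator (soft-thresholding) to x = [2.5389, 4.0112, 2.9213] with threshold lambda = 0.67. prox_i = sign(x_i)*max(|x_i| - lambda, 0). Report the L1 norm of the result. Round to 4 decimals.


Soft-thresholding with lambda = 0.67:
prox(2.5389) = sign(2.5389)*max(|2.5389| - 0.67, 0) = 1.8689
prox(4.0112) = sign(4.0112)*max(|4.0112| - 0.67, 0) = 3.3412
prox(2.9213) = sign(2.9213)*max(|2.9213| - 0.67, 0) = 2.2513
prox(x) = [1.8689, 3.3412, 2.2513]
||prox(x)||_1 = 1.8689 + 3.3412 + 2.2513 = 7.4614


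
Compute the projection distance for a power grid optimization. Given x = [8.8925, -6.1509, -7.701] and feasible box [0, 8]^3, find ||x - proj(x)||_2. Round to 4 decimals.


Project each component onto [0, 8].
clip(8.8925) = 8.0, clip(-6.1509) = 0.0, clip(-7.701) = 0.0
Projection = [8.0, 0.0, 0.0]
Squared diffs: [0.7966, 37.8336, 59.3054]
Distance = sqrt(97.9356) = 9.8962


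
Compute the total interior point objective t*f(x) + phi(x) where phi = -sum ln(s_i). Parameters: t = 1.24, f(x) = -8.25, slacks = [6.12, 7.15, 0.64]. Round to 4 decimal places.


Step 1: Compute log-barrier.
ln values: [1.8116, 1.9671, -0.4463]
phi = -(1.8116 + 1.9671 - 0.4463) = -3.3324
Step 2: Compute augmented objective.
t*f(x) = 1.24*-8.25 = -10.23
Total = -10.23 - 3.3324 = -13.5624


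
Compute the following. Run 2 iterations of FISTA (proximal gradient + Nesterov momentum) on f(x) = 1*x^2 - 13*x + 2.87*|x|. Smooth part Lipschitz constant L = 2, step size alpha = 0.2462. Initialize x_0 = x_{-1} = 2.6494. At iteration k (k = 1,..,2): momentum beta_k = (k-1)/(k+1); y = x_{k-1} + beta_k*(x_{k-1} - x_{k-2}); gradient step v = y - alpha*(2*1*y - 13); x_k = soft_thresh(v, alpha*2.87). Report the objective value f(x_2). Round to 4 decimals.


FISTA on f(x) = 1*x^2 - 13*x + 2.87*|x|
L = 2, alpha = 0.2462
Iteration 1: beta = 0.0, y = 2.6494 + 0.0*(2.6494 - 2.6494) = 2.6494
  grad(y) = -7.7012, v = y - alpha*grad = 4.5454
  prox(v) = soft_thresh(4.5454, 0.7066) = 3.8388
Iteration 2: beta = 0.3333, y = 3.8388 + 0.3333*(3.8388 - 2.6494) = 4.2353
  grad(y) = -4.5294, v = y - alpha*grad = 5.3504
  prox(v) = soft_thresh(5.3504, 0.7066) = 4.6439
f(x_2) = 1*4.6439^2 - 13*4.6439 + 2.87*|4.6439| = -25.4769


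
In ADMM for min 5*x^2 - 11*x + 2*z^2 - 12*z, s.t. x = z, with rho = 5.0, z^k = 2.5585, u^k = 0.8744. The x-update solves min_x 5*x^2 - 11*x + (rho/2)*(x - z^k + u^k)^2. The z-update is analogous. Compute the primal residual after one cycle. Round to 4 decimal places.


ADMM iteration with rho = 5.0, z^k = 2.5585, u^k = 0.8744
Step 1: x-update.
Minimize 5*x^2 - 11*x + (5.0/2)*(x - 2.5585 + 0.8744)^2
FOC: (2*5 + 5.0)*x = 11 + 5.0*(2.5585 - 0.8744)
x^{k+1} = 1.2947
Step 2: z-update.
Minimize 2*z^2 - 12*z + (5.0/2)*(1.2947 - z + 0.8744)^2
FOC: (2*2 + 5.0)*z = 12 + 5.0*(1.2947 + 0.8744)
z^{k+1} = 2.5384
Step 3: u-update.
u^{k+1} = 0.8744 + 1.2947 - 2.5384 = -0.3693
Step 4: Primal residual = |1.2947 - 2.5384| = 1.2437


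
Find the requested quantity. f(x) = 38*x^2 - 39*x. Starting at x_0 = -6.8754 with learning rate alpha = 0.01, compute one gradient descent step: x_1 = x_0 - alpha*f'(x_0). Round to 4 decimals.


We compute the gradient at x_0 and apply the update.
f'(x) = 76*x - 39
f'(-6.8754) = 76*-6.8754 - 39 = -561.5304
x_1 = -6.8754 - 0.01*-561.5304 = -1.2601


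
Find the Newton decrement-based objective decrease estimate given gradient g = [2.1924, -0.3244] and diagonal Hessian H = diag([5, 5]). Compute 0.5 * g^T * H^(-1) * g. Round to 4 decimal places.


Step 1: H is diagonal, so H^(-1) * g = [0.4385, -0.0649].
Step 2: g^T H^(-1) g = sum_i g_i^2 / H_ii
  = (2.1924)^2/5 + (-0.3244)^2/5
  = 0.9613 + 0.021 = 0.9824
Step 3: Objective decrease = 0.5 * g^T H^(-1) g = 0.4912


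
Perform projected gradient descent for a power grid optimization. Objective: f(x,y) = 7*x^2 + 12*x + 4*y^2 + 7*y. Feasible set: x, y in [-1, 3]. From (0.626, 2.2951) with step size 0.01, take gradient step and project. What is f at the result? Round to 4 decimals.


Step 1: Compute gradient at (0.626, 2.2951).
grad_x = 2*7*0.626 + 12 = 20.764
grad_y = 2*4*2.2951 + 7 = 25.3608
Step 2: Gradient step.
x_raw = 0.626 - 0.01*20.764 = 0.4184
y_raw = 2.2951 - 0.01*25.3608 = 2.0415
Step 3: Project onto [-1, 3].
x_proj = clip(0.4184) = 0.4184
y_proj = clip(2.0415) = 2.0415
Step 4: Evaluate f.
f(0.4184, 2.0415) = 37.2067


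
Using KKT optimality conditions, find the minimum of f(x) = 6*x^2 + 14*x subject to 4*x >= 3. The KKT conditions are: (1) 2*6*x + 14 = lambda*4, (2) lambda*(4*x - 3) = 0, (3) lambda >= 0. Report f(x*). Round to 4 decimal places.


Step 1: Try lambda = 0 (constraint inactive).
x_unc = -14/(2*6) = -1.1667
Check: 4*-1.1667 = -4.6668 < 3 -- violated!
Step 2: Constraint must be active: 4*x = 3
x* = 3/4 = 0.75
lambda = (2*6*0.75 + 14)/4 = 5.75
Step 3: Compute optimal value.
f(x*) = 6*0.75^2 + 14*0.75 = 13.875


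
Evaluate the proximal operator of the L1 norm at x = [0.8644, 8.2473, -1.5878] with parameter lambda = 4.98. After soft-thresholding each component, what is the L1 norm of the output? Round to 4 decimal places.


Soft-thresholding with lambda = 4.98:
prox(0.8644) = sign(0.8644)*max(|0.8644| - 4.98, 0) = 0.0
prox(8.2473) = sign(8.2473)*max(|8.2473| - 4.98, 0) = 3.2673
prox(-1.5878) = sign(-1.5878)*max(|-1.5878| - 4.98, 0) = 0.0
prox(x) = [0.0, 3.2673, 0.0]
||prox(x)||_1 = 0.0 + 3.2673 + 0.0 = 3.2673


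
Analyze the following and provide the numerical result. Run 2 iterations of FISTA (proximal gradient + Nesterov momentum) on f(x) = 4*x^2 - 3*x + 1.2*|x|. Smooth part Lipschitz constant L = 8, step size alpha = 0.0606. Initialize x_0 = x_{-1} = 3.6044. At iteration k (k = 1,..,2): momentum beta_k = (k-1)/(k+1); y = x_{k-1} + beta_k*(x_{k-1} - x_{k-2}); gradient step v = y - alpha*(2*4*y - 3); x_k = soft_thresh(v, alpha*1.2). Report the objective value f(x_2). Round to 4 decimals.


FISTA on f(x) = 4*x^2 - 3*x + 1.2*|x|
L = 8, alpha = 0.0606
Iteration 1: beta = 0.0, y = 3.6044 + 0.0*(3.6044 - 3.6044) = 3.6044
  grad(y) = 25.8352, v = y - alpha*grad = 2.0388
  prox(v) = soft_thresh(2.0388, 0.0727) = 1.9661
Iteration 2: beta = 0.3333, y = 1.9661 + 0.3333*(1.9661 - 3.6044) = 1.42
  grad(y) = 8.3596, v = y - alpha*grad = 0.9134
  prox(v) = soft_thresh(0.9134, 0.0727) = 0.8406
f(x_2) = 4*0.8406^2 - 3*0.8406 + 1.2*|0.8406| = 1.3136


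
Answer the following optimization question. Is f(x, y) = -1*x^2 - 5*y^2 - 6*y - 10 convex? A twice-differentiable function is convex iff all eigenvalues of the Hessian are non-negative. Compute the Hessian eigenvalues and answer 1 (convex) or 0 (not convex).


The Hessian of f(x,y) = -1*x^2 - 5*y^2 - 6*y - 10 is:
H = [[-2, 0], [0, -10]]
Trace = -2 - 10 = -12
Determinant = -2*-10 - (0)^2 = 20
Discriminant = (-12)^2 - 4*20 = 64.0
Eigenvalues: lambda_1 = -10.0, lambda_2 = -2.0
The function is not convex.

0


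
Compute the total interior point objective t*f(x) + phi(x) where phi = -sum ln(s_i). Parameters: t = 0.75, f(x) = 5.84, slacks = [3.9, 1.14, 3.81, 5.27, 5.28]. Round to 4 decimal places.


Step 1: Compute log-barrier.
ln values: [1.361, 0.131, 1.3376, 1.662, 1.6639]
phi = -(1.361 + 0.131 + 1.3376 + 1.662 + 1.6639) = -6.1556
Step 2: Compute augmented objective.
t*f(x) = 0.75*5.84 = 4.38
Total = 4.38 - 6.1556 = -1.7756


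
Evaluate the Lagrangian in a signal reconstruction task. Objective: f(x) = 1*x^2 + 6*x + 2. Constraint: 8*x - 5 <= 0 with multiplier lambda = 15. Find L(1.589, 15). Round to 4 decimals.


Step 1: Evaluate f(x).
f(1.589) = 1*1.589^2 + 6*1.589 + 2 = 14.0589
Step 2: Evaluate g(x).
g(1.589) = 8*1.589 - 5 = 7.712
Step 3: Compute Lagrangian.
L = 14.0589 + 15*7.712 = 129.7389


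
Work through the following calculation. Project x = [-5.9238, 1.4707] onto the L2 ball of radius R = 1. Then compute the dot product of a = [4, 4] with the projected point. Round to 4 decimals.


Step 1: Compute ||x|| (intermediates to 6 decimals).
||x|| = sqrt((-5.9238)^2 + 1.4707^2) = 6.103635
Step 2: Project.
Since ||x|| > R, scale = R/||x|| = 1/6.103635 = 0.163837, proj(x) = scale * x
proj(x) = [-0.970538, 0.240955]
Step 3: Dot product.
a^T * proj(x) = 4*(-0.970538) + 4*0.240955 = -2.9183


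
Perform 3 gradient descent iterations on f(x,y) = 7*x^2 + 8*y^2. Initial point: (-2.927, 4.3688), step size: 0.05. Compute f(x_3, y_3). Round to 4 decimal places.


Gradient descent on f(x,y) = 7*x^2 + 8*y^2.
Starting point: (-2.927, 4.3688), alpha = 0.05
Step 1: grad_x = 2*7*-2.927 = -40.978, grad_y = 2*8*4.3688 = 69.9008
  x_1 = -2.927 - 0.05*-40.978 = -0.8781
  y_1 = 4.3688 - 0.05*69.9008 = 0.8738
Step 2: grad_x = 2*7*-0.8781 = -12.2934, grad_y = 2*8*0.8738 = 13.9802
  x_2 = -0.8781 - 0.05*-12.2934 = -0.2634
  y_2 = 0.8738 - 0.05*13.9802 = 0.1748
Step 3: grad_x = 2*7*-0.2634 = -3.688, grad_y = 2*8*0.1748 = 2.796
  x_3 = -0.2634 - 0.05*-3.688 = -0.079
  y_3 = 0.1748 - 0.05*2.796 = 0.035
f(-0.079, 0.035) = 7*(-0.079)^2 + 8*0.035^2 = 0.0535


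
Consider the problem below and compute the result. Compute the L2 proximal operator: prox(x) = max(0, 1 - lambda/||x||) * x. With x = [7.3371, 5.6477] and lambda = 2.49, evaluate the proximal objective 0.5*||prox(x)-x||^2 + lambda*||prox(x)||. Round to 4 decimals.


Step 1: Compute ||x||.
||x|| = 9.259
Step 2: Compute scaling factor.
scale = max(0, 1 - 2.49/9.259) = 0.7311
Step 3: prox(x) = [5.364, 4.1289]
||prox(x)|| = 6.769
Step 4: Proximal objective.
0.5*||prox-x||^2 = 3.1001
lambda*||prox|| = 16.8548
Total = 19.9549


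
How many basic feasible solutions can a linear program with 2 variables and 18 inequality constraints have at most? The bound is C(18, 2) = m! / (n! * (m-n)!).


Each vertex corresponds to some choice of n active constraints out of m, so the number of vertices is at most C(m, n) = m! / (n!(m-n)!).
m = 18, n = 2
Numerator: 18 * 17
Denominator: 2! = 2
C(18, 2) = 153


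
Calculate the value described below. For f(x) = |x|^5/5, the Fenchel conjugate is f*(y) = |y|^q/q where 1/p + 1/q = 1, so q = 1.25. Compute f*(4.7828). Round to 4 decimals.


The conjugate exponent q satisfies 1/p + 1/q = 1.
p = 5, so q = 5/(5 - 1) = 1.25
|y|^q = 4.7828^1.25 = 7.073
f*(4.7828) = 7.073 / 1.25 = 5.6584


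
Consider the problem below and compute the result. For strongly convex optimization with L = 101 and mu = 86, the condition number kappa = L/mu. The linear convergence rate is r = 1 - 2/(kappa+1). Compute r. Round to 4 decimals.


Step 1: Compute the condition number.
kappa = L/mu = 101/86 = 1.1744
Step 2: Compute the convergence rate.
r = 1 - 2/(kappa + 1) = 1 - 2*mu/(L + mu) = (L - mu)/(L + mu) = 15/187 = 0.0802


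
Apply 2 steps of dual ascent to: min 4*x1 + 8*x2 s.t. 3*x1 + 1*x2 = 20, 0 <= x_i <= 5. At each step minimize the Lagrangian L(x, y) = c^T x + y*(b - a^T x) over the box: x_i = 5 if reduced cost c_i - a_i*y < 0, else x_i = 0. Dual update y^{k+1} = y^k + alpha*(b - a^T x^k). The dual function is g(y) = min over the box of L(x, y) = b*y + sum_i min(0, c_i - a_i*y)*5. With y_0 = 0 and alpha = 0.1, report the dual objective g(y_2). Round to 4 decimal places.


Dual ascent for LP: min 4*x1 + 8*x2, 3*x1 + 1*x2 = 20, 0 <= x_i <= 5
Step 1: y^k = 0.0, reduced costs: (4.0, 8.0)
  x^k = (0.0, 0.0), subgradient = b - a^T x = 20.0
  y^{k+1} = 0.0 + 0.1*20.0 = 2.0
Step 2: y^k = 2.0, reduced costs: (-2.0, 6.0)
  x^k = (5.0, 0.0), subgradient = b - a^T x = 5.0
  y^{k+1} = 2.0 + 0.1*5.0 = 2.5
Dual objective at y_2 = 2.5: reduced costs (-3.5, 5.5), box minimizer x = (5.0, 0.0)
g(y_2) = b*y + (c1 - a1*y)*x1 + (c2 - a2*y)*x2 = 20*2.5 + (-3.5)*5.0 + 5.5*0.0 = 50.0 - 17.5 + 0.0 = 32.5


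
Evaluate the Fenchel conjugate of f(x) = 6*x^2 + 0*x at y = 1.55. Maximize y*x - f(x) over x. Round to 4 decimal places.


f*(y) = sup_x {y*x - a*x^2 - b*x} = sup_x {(y-b)*x - a*x^2}
FOC: (y - b) - 2a*x = 0 => x* = (y - b)/(2a)
x* = (1.55 - 0)/(2*6) = 0.1292
f*(1.55) = (y-b)^2/(4a) = (1.55 - 0)^2/(4*6)
= 2.4025/24 = 0.1001


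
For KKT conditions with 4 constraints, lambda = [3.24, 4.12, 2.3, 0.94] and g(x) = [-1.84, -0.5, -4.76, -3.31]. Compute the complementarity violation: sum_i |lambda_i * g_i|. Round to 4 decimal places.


KKT complementary slackness check:
lambda_1 * g_1 = 3.24 * -1.84 = -5.9616
lambda_2 * g_2 = 4.12 * -0.5 = -2.06
lambda_3 * g_3 = 2.3 * -4.76 = -10.948
lambda_4 * g_4 = 0.94 * -3.31 = -3.1114
Total violation = 5.9616 + 2.06 + 10.948 + 3.1114 = 22.081


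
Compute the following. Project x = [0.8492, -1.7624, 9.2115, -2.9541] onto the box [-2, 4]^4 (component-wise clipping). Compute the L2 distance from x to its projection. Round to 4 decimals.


Project each component onto [-2, 4].
clip(0.8492) = 0.8492, clip(-1.7624) = -1.7624, clip(9.2115) = 4.0, clip(-2.9541) = -2.0
Projection = [0.8492, -1.7624, 4.0, -2.0]
Squared diffs: [0.0, 0.0, 27.1597, 0.9103]
Distance = sqrt(28.07) = 5.2981


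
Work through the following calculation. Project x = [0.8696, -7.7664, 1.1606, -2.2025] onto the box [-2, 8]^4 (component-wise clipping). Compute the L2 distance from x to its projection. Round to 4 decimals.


Project each component onto [-2, 8].
clip(0.8696) = 0.8696, clip(-7.7664) = -2.0, clip(1.1606) = 1.1606, clip(-2.2025) = -2.0
Projection = [0.8696, -2.0, 1.1606, -2.0]
Squared diffs: [0.0, 33.2514, 0.0, 0.041]
Distance = sqrt(33.2924) = 5.77
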